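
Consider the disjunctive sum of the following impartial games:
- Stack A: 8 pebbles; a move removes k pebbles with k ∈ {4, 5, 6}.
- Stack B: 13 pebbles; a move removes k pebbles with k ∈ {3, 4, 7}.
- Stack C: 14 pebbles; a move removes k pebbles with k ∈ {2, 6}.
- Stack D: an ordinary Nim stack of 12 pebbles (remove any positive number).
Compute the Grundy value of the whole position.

Build the Grundy sequence for stack A with g(k) = mex{g(k−s) : s ∈ {4, 5, 6}, s ≤ k}:
g(0) = mex{} = 0
g(1) = mex{} = 0
g(2) = mex{} = 0
g(3) = mex{} = 0
g(4) = mex{0} = 1
g(5) = mex{0} = 1
g(6) = mex{0} = 1
g(7) = mex{0} = 1
g(8) = mex{0,1} = 2
So g(8) = 2.
Grundy values for stack B (subtraction set {3, 4, 7}):
g(0) = mex{} = 0
g(1) = mex{} = 0
g(2) = mex{} = 0
g(3) = mex{0} = 1
g(4) = mex{0} = 1
g(5) = mex{0} = 1
g(6) = mex{0,1} = 2
g(7) = mex{0,1} = 2
g(8) = mex{0,1} = 2
g(9) = mex{0,1,2} = 3
g(10) = mex{1,2} = 0
g(11) = mex{1,2} = 0
g(12) = mex{1,2,3} = 0
g(13) = mex{0,2,3} = 1
So g(13) = 1.
For stack C, compute g(0), g(1), … with moves {2, 6}:
g(0) = mex{} = 0
g(1) = mex{} = 0
g(2) = mex{0} = 1
g(3) = mex{0} = 1
g(4) = mex{1} = 0
g(5) = mex{1} = 0
g(6) = mex{0} = 1
g(7) = mex{0} = 1
g(8) = mex{1} = 0
g(9) = mex{1} = 0
g(10) = mex{0} = 1
g(11) = mex{0} = 1
g(12) = mex{1} = 0
g(13) = mex{1} = 0
g(14) = mex{0} = 1
So g(14) = 1.
Stack D is a plain Nim stack of size 12, so its Grundy value is 12.
By the Sprague-Grundy theorem, the Grundy value of a sum of independent games is the XOR of the component values.
Combined value = 2 ⊕ 1 ⊕ 1 ⊕ 12 = 14.

14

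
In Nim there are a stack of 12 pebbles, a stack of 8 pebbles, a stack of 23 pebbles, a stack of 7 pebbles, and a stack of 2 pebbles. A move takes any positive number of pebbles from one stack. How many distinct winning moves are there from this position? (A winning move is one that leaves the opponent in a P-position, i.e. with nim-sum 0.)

1

In binary:
  01100  (12)
  01000  (8)
  10111  (23)
  00111  (7)
  00010  (2)
  -----
  10110  (22)
The overall nim-sum is X = 22. A stack of size p has a winning move iff p XOR X < p (reduce it to p XOR X).
  12: 12 XOR 22 = 26 ≥ 12 — no move.
  8: 8 XOR 22 = 30 ≥ 8 — no move.
  23: 23 XOR 22 = 1 < 23 — winning move (to 1).
  7: 7 XOR 22 = 17 ≥ 7 — no move.
  2: 2 XOR 22 = 20 ≥ 2 — no move.
That gives 1 winning move.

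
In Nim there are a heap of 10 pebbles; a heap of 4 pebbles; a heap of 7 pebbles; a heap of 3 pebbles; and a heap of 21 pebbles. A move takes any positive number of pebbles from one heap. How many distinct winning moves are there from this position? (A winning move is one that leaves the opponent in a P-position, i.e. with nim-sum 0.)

1

Nim-sum: 10 ^ 4 ^ 7 ^ 3 ^ 21 = 31.
The overall nim-sum is X = 31. A heap of size p has a winning move iff p XOR X < p (reduce it to p XOR X).
  10: 10 XOR 31 = 21 ≥ 10 — no move.
  4: 4 XOR 31 = 27 ≥ 4 — no move.
  7: 7 XOR 31 = 24 ≥ 7 — no move.
  3: 3 XOR 31 = 28 ≥ 3 — no move.
  21: 21 XOR 31 = 10 < 21 — winning move (to 10).
That gives 1 winning move.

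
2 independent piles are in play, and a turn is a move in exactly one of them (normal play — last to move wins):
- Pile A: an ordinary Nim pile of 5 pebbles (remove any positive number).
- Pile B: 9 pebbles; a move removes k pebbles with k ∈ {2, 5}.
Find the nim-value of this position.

4

Pile A is a plain Nim pile of size 5, so its Grundy value is 5.
For pile B, compute g(0), g(1), … with moves {2, 5}:
g(0) = mex{} = 0
g(1) = mex{} = 0
g(2) = mex{0} = 1
g(3) = mex{0} = 1
g(4) = mex{1} = 0
g(5) = mex{0,1} = 2
g(6) = mex{0} = 1
g(7) = mex{1,2} = 0
g(8) = mex{1} = 0
g(9) = mex{0} = 1
So g(9) = 1.
By the Sprague-Grundy theorem, the Grundy value of a sum of independent games is the XOR of the component values.
Combined value = 5 ⊕ 1 = 4.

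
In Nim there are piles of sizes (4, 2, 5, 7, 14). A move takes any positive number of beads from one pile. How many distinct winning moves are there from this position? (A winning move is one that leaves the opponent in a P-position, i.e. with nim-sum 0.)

Compute the nim-sum pairwise:
4 ⊕ 2 = 6
6 ⊕ 5 = 3
3 ⊕ 7 = 4
4 ⊕ 14 = 10
The overall nim-sum is X = 10. A pile of size p has a winning move iff p XOR X < p (reduce it to p XOR X).
  4: 4 XOR 10 = 14 ≥ 4 — no move.
  2: 2 XOR 10 = 8 ≥ 2 — no move.
  5: 5 XOR 10 = 15 ≥ 5 — no move.
  7: 7 XOR 10 = 13 ≥ 7 — no move.
  14: 14 XOR 10 = 4 < 14 — winning move (to 4).
That gives 1 winning move.

1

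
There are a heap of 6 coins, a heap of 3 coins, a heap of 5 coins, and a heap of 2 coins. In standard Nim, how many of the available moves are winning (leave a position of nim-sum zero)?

3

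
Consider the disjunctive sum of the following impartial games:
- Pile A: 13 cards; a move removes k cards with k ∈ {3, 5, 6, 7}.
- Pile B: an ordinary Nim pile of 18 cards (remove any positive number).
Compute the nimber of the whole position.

19

Build the Grundy sequence for pile A with g(k) = mex{g(k−s) : s ∈ {3, 5, 6, 7}, s ≤ k}:
g(0) = mex{} = 0
g(1) = mex{} = 0
g(2) = mex{} = 0
g(3) = mex{0} = 1
g(4) = mex{0} = 1
g(5) = mex{0} = 1
g(6) = mex{0,1} = 2
g(7) = mex{0,1} = 2
g(8) = mex{0,1} = 2
g(9) = mex{0,1,2} = 3
g(10) = mex{1,2} = 0
g(11) = mex{1,2} = 0
g(12) = mex{1,2,3} = 0
g(13) = mex{0,2} = 1
So g(13) = 1.
Pile B is a plain Nim pile of size 18, so its Grundy value is 18.
The value of a disjunctive sum is the nim-sum of the parts.
Combined value = 1 ⊕ 18 = 19.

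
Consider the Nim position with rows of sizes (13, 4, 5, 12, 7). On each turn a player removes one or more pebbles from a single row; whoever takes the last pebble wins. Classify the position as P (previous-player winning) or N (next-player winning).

N-position

Nim-sum: 13 ^ 4 ^ 5 ^ 12 ^ 7 = 7.
The nim-sum is 7 ≠ 0, so this is an N-position: the player to move can win.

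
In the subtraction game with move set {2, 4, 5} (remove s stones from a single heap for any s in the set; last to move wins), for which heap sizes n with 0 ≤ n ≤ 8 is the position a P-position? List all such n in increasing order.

0, 1, 7, 8

Compute g(0), g(1), … for moves {2, 4, 5}:
k:     0  1  2  3  4  5  6  7  8
g(k):  0  0  1  1  2  2  3  0  0
The P-positions (g = 0) in 0..8 are 0, 1, 7, 8.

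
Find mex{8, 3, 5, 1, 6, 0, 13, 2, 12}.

The values 0, 1, 2, 3 are all present; 4 is the first non-negative integer missing from the set.

4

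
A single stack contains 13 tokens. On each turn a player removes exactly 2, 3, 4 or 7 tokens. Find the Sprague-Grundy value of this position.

1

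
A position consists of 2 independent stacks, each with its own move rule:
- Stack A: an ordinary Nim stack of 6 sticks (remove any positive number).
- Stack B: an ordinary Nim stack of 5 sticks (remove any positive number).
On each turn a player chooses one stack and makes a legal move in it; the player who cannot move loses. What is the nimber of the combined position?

3

Stack A is a plain Nim stack of size 6, so its Grundy value is 6.
Stack B is a plain Nim stack of size 5, so its Grundy value is 5.
By the Sprague-Grundy theorem, the Grundy value of a sum of independent games is the XOR of the component values.
Combined value = 6 XOR 5 = 3.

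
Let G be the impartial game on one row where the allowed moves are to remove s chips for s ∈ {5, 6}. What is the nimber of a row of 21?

2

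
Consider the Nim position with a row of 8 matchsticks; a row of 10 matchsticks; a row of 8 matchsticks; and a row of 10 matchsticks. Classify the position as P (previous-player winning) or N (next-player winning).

Compute the nim-sum pairwise:
8 ^ 10 = 2
2 ^ 8 = 10
10 ^ 10 = 0
The nim-sum is 0, so this is a P-position: the player to move is in a losing position under optimal play.

P-position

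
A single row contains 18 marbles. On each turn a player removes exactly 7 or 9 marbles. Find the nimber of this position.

Build the Grundy sequence with g(k) = mex{g(k−s) : s ∈ {7, 9}, s ≤ k}:
k:     0  1  2  3  4  5  6  7  8  9 10 11 12 13 14 15 16 17 18
g(k):  0  0  0  0  0  0  0  1  1  1  1  1  1  1  2  2  0  0  0
So g(18) = 0.

0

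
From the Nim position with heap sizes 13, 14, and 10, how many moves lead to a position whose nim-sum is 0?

3

Nim-sum: 13 ⊕ 14 ⊕ 10 = 9.
The overall nim-sum is X = 9. A heap of size p has a winning move iff p XOR X < p (reduce it to p XOR X).
  13: 13 XOR 9 = 4 < 13 — winning move (to 4).
  14: 14 XOR 9 = 7 < 14 — winning move (to 7).
  10: 10 XOR 9 = 3 < 10 — winning move (to 3).
That gives 3 winning moves.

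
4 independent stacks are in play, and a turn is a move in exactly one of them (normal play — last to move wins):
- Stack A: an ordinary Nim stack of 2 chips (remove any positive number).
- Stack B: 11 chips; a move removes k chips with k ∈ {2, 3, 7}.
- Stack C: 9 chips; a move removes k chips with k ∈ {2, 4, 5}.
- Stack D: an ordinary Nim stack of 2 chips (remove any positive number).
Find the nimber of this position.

Stack A is a plain Nim stack of size 2, so its Grundy value is 2.
For stack B, compute g(0), g(1), … with moves {2, 3, 7}:
k:     0  1  2  3  4  5  6  7  8  9 10 11
g(k):  0  0  1  1  2  0  0  1  1  2  0  0
So g(11) = 0.
Grundy values for stack C (subtraction set {2, 4, 5}):
g(0) = mex{} = 0
g(1) = mex{} = 0
g(2) = mex{0} = 1
g(3) = mex{0} = 1
g(4) = mex{0,1} = 2
g(5) = mex{0,1} = 2
g(6) = mex{0,1,2} = 3
g(7) = mex{1,2} = 0
g(8) = mex{1,2,3} = 0
g(9) = mex{0,2} = 1
So g(9) = 1.
Stack D is a plain Nim stack of size 2, so its Grundy value is 2.
By the Sprague-Grundy theorem, the Grundy value of a sum of independent games is the XOR of the component values.
Combined value = 2 ⊕ 0 ⊕ 1 ⊕ 2 = 1.

1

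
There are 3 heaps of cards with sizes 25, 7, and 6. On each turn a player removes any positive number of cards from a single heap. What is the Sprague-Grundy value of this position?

24

Compute the nim-sum pairwise:
25 XOR 7 = 30
30 XOR 6 = 24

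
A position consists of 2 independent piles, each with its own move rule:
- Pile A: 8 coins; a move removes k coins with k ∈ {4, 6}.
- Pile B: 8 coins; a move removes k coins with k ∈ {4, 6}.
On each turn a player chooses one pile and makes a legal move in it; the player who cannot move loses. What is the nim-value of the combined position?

Build the Grundy sequence for pile A with g(k) = mex{g(k−s) : s ∈ {4, 6}, s ≤ k}:
k:     0  1  2  3  4  5  6  7  8
g(k):  0  0  0  0  1  1  1  1  2
So g(8) = 2.
Build the Grundy sequence for pile B with g(k) = mex{g(k−s) : s ∈ {4, 6}, s ≤ k}:
g(0) = mex{} = 0
g(1) = mex{} = 0
g(2) = mex{} = 0
g(3) = mex{} = 0
g(4) = mex{0} = 1
g(5) = mex{0} = 1
g(6) = mex{0} = 1
g(7) = mex{0} = 1
g(8) = mex{0,1} = 2
So g(8) = 2.
The value of a disjunctive sum is the nim-sum of the parts.
Combined value = 2 XOR 2 = 0.

0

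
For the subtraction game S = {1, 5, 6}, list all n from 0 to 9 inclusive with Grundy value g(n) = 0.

0, 2, 4

Compute g(0), g(1), … for moves {1, 5, 6}:
g(0) = mex{} = 0
g(1) = mex{0} = 1
g(2) = mex{1} = 0
g(3) = mex{0} = 1
g(4) = mex{1} = 0
g(5) = mex{0} = 1
g(6) = mex{0,1} = 2
g(7) = mex{0,1,2} = 3
g(8) = mex{0,1,3} = 2
g(9) = mex{0,1,2} = 3
The P-positions (g = 0) in 0..9 are 0, 2, 4.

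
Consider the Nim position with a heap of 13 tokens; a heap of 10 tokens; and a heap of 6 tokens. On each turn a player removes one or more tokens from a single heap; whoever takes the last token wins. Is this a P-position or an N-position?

N-position

In binary:
  1101  (13)
  1010  (10)
  0110  (6)
  ----
  0001  (1)
The nim-sum is 1 ≠ 0, so this is an N-position: the player to move can win.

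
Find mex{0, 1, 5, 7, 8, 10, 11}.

2

The values 0, 1 are all present; 2 is the first non-negative integer missing from the set.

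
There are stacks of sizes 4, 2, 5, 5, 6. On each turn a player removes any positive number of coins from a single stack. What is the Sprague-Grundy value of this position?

0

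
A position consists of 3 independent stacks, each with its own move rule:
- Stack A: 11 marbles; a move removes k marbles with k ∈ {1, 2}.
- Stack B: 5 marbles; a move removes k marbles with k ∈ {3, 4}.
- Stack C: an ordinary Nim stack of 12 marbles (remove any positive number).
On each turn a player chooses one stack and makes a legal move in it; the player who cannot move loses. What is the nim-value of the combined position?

For stack A, compute g(0), g(1), … with moves {1, 2}:
k:     0  1  2  3  4  5  6  7  8  9 10 11
g(k):  0  1  2  0  1  2  0  1  2  0  1  2
So g(11) = 2.
For stack B, compute g(0), g(1), … with moves {3, 4}:
k:     0  1  2  3  4  5
g(k):  0  0  0  1  1  1
So g(5) = 1.
Stack C is a plain Nim stack of size 12, so its Grundy value is 12.
By the Sprague-Grundy theorem, the Grundy value of a sum of independent games is the XOR of the component values.
Combined value = 2 XOR 1 XOR 12 = 15.

15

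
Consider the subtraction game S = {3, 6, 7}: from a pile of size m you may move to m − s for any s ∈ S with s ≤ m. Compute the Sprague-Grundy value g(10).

0

Compute g(0), g(1), … for moves {3, 6, 7}:
g(0) = mex{} = 0
g(1) = mex{} = 0
g(2) = mex{} = 0
g(3) = mex{0} = 1
g(4) = mex{0} = 1
g(5) = mex{0} = 1
g(6) = mex{0,1} = 2
g(7) = mex{0,1} = 2
g(8) = mex{0,1} = 2
g(9) = mex{0,1,2} = 3
g(10) = mex{1,2} = 0
So g(10) = 0.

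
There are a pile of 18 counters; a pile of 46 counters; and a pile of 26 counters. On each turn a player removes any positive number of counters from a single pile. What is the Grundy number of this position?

Write each in binary and XOR column by column:
  010010  (18)
  101110  (46)
  011010  (26)
  ------
  100110  (38)

38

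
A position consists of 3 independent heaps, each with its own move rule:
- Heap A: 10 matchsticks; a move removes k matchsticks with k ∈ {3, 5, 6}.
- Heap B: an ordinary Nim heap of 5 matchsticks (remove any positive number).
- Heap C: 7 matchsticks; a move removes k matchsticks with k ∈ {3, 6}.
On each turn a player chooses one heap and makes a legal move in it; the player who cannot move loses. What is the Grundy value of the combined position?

Build the Grundy sequence for heap A with g(k) = mex{g(k−s) : s ∈ {3, 5, 6}, s ≤ k}:
g(0) = mex{} = 0
g(1) = mex{} = 0
g(2) = mex{} = 0
g(3) = mex{0} = 1
g(4) = mex{0} = 1
g(5) = mex{0} = 1
g(6) = mex{0,1} = 2
g(7) = mex{0,1} = 2
g(8) = mex{0,1} = 2
g(9) = mex{1,2} = 0
g(10) = mex{1,2} = 0
So g(10) = 0.
Heap B is a plain Nim heap of size 5, so its Grundy value is 5.
For heap C, compute g(0), g(1), … with moves {3, 6}:
g(0) = mex{} = 0
g(1) = mex{} = 0
g(2) = mex{} = 0
g(3) = mex{0} = 1
g(4) = mex{0} = 1
g(5) = mex{0} = 1
g(6) = mex{0,1} = 2
g(7) = mex{0,1} = 2
So g(7) = 2.
By the Sprague-Grundy theorem, the Grundy value of a sum of independent games is the XOR of the component values.
Combined value = 0 ⊕ 5 ⊕ 2 = 7.

7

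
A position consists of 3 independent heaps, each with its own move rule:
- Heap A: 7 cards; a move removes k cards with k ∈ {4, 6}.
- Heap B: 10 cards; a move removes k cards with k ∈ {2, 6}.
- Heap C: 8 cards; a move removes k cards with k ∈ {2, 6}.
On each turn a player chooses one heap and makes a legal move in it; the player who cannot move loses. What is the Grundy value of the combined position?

0

For heap A, compute g(0), g(1), … with moves {4, 6}:
g(0) = mex{} = 0
g(1) = mex{} = 0
g(2) = mex{} = 0
g(3) = mex{} = 0
g(4) = mex{0} = 1
g(5) = mex{0} = 1
g(6) = mex{0} = 1
g(7) = mex{0} = 1
So g(7) = 1.
Build the Grundy sequence for heap B with g(k) = mex{g(k−s) : s ∈ {2, 6}, s ≤ k}:
k:     0  1  2  3  4  5  6  7  8  9 10
g(k):  0  0  1  1  0  0  1  1  0  0  1
So g(10) = 1.
Grundy values for heap C (subtraction set {2, 6}):
k:     0  1  2  3  4  5  6  7  8
g(k):  0  0  1  1  0  0  1  1  0
So g(8) = 0.
The value of a disjunctive sum is the nim-sum of the parts.
Combined value = 1 ⊕ 1 ⊕ 0 = 0.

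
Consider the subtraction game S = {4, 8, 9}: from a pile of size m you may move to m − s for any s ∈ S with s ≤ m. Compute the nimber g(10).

2

Compute g(0), g(1), … for moves {4, 8, 9}:
g(0) = mex{} = 0
g(1) = mex{} = 0
g(2) = mex{} = 0
g(3) = mex{} = 0
g(4) = mex{0} = 1
g(5) = mex{0} = 1
g(6) = mex{0} = 1
g(7) = mex{0} = 1
g(8) = mex{0,1} = 2
g(9) = mex{0,1} = 2
g(10) = mex{0,1} = 2
So g(10) = 2.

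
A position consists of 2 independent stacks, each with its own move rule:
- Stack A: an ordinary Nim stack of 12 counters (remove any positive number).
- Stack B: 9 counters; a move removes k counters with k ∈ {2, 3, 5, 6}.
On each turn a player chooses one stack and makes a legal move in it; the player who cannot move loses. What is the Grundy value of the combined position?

12

Stack A is a plain Nim stack of size 12, so its Grundy value is 12.
Grundy values for stack B (subtraction set {2, 3, 5, 6}):
k:     0  1  2  3  4  5  6  7  8  9
g(k):  0  0  1  1  2  2  3  3  0  0
So g(9) = 0.
By the Sprague-Grundy theorem, the Grundy value of a sum of independent games is the XOR of the component values.
Combined value = 12 ⊕ 0 = 12.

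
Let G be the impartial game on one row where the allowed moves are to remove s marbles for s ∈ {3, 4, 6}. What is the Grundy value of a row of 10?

0

Compute g(0), g(1), … for moves {3, 4, 6}:
g(0) = mex{} = 0
g(1) = mex{} = 0
g(2) = mex{} = 0
g(3) = mex{0} = 1
g(4) = mex{0} = 1
g(5) = mex{0} = 1
g(6) = mex{0,1} = 2
g(7) = mex{0,1} = 2
g(8) = mex{0,1} = 2
g(9) = mex{1,2} = 0
g(10) = mex{1,2} = 0
So g(10) = 0.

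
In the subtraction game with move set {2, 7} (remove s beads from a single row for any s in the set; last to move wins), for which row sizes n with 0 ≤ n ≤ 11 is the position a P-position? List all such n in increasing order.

0, 1, 4, 5, 9, 10

Build the Grundy sequence with g(k) = mex{g(k−s) : s ∈ {2, 7}, s ≤ k}:
k:     0  1  2  3  4  5  6  7  8  9 10 11
g(k):  0  0  1  1  0  0  1  1  2  0  0  1
The P-positions (g = 0) in 0..11 are 0, 1, 4, 5, 9, 10.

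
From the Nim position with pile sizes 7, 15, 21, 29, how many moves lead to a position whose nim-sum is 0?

0

Compute the nim-sum pairwise:
7 ⊕ 15 = 8
8 ⊕ 21 = 29
29 ⊕ 29 = 0
The nim-sum is already 0, so every move leaves a nonzero nim-sum — there are no winning moves.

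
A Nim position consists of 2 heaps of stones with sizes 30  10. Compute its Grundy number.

20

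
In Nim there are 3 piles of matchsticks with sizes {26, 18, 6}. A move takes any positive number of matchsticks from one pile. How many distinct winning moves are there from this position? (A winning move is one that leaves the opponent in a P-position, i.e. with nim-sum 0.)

Write each in binary and XOR column by column:
  11010  (26)
  10010  (18)
  00110  (6)
  -----
  01110  (14)
The overall nim-sum is X = 14. A pile of size p has a winning move iff p XOR X < p (reduce it to p XOR X).
  26: 26 XOR 14 = 20 < 26 — winning move (to 20).
  18: 18 XOR 14 = 28 ≥ 18 — no move.
  6: 6 XOR 14 = 8 ≥ 6 — no move.
That gives 1 winning move.

1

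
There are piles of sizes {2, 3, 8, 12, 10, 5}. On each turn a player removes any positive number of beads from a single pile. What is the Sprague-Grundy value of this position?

10

Nim-sum: 2 XOR 3 XOR 8 XOR 12 XOR 10 XOR 5 = 10.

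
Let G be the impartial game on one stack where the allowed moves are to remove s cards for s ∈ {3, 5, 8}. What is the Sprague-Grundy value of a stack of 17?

2

Build the Grundy sequence with g(k) = mex{g(k−s) : s ∈ {3, 5, 8}, s ≤ k}:
k:     0  1  2  3  4  5  6  7  8  9 10 11 12 13 14 15 16 17
g(k):  0  0  0  1  1  1  2  2  2  3  3  0  0  0  1  1  1  2
So g(17) = 2.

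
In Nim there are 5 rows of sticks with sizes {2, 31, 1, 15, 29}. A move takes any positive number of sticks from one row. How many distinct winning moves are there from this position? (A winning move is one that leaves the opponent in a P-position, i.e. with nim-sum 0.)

3

Nim-sum: 2 ^ 31 ^ 1 ^ 15 ^ 29 = 14.
The overall nim-sum is X = 14. A row of size p has a winning move iff p XOR X < p (reduce it to p XOR X).
  2: 2 XOR 14 = 12 ≥ 2 — no move.
  31: 31 XOR 14 = 17 < 31 — winning move (to 17).
  1: 1 XOR 14 = 15 ≥ 1 — no move.
  15: 15 XOR 14 = 1 < 15 — winning move (to 1).
  29: 29 XOR 14 = 19 < 29 — winning move (to 19).
That gives 3 winning moves.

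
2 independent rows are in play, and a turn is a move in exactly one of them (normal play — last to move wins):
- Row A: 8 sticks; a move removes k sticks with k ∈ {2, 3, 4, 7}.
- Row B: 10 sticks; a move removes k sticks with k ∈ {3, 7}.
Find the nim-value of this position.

1

Grundy values for row A (subtraction set {2, 3, 4, 7}):
k:     0  1  2  3  4  5  6  7  8
g(k):  0  0  1  1  2  2  0  3  1
So g(8) = 1.
Build the Grundy sequence for row B with g(k) = mex{g(k−s) : s ∈ {3, 7}, s ≤ k}:
k:     0  1  2  3  4  5  6  7  8  9 10
g(k):  0  0  0  1  1  1  0  2  2  1  0
So g(10) = 0.
The value of a disjunctive sum is the nim-sum of the parts.
Combined value = 1 ⊕ 0 = 1.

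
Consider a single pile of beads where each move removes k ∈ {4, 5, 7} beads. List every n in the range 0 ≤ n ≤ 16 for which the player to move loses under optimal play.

0, 1, 2, 3, 11, 12, 13, 14

Compute g(0), g(1), … for moves {4, 5, 7}:
k:     0  1  2  3  4  5  6  7  8  9 10 11 12 13 14 15 16
g(k):  0  0  0  0  1  1  1  1  2  2  2  0  0  0  0  1  1
The P-positions (g = 0) in 0..16 are 0, 1, 2, 3, 11, 12, 13, 14.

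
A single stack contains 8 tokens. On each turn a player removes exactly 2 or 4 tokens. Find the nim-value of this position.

Build the Grundy sequence with g(k) = mex{g(k−s) : s ∈ {2, 4}, s ≤ k}:
k:     0  1  2  3  4  5  6  7  8
g(k):  0  0  1  1  2  2  0  0  1
So g(8) = 1.

1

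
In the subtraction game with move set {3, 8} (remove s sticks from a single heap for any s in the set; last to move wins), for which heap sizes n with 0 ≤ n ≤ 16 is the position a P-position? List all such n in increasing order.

0, 1, 2, 6, 7, 11, 12, 13

Grundy values for subtraction set {3, 8}:
k:     0  1  2  3  4  5  6  7  8  9 10 11 12 13 14 15 16
g(k):  0  0  0  1  1  1  0  0  2  1  1  0  0  0  1  1  1
The P-positions (g = 0) in 0..16 are 0, 1, 2, 6, 7, 11, 12, 13.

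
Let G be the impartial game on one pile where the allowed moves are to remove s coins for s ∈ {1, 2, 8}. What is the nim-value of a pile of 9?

Compute g(0), g(1), … for moves {1, 2, 8}:
g(0) = mex{} = 0
g(1) = mex{0} = 1
g(2) = mex{0,1} = 2
g(3) = mex{1,2} = 0
g(4) = mex{0,2} = 1
g(5) = mex{0,1} = 2
g(6) = mex{1,2} = 0
g(7) = mex{0,2} = 1
g(8) = mex{0,1} = 2
g(9) = mex{1,2} = 0
So g(9) = 0.

0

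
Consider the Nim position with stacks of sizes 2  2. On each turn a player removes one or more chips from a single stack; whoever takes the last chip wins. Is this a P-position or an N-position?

P-position

Nim-sum: 2 XOR 2 = 0.
The nim-sum is 0, so this is a P-position: the player to move is in a losing position under optimal play.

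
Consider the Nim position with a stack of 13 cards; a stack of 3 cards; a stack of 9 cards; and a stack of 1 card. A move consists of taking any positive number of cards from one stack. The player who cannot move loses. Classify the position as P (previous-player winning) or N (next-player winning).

N-position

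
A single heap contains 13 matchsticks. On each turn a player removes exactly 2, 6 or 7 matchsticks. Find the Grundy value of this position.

0

Build the Grundy sequence with g(k) = mex{g(k−s) : s ∈ {2, 6, 7}, s ≤ k}:
g(0) = mex{} = 0
g(1) = mex{} = 0
g(2) = mex{0} = 1
g(3) = mex{0} = 1
g(4) = mex{1} = 0
g(5) = mex{1} = 0
g(6) = mex{0} = 1
g(7) = mex{0} = 1
g(8) = mex{0,1} = 2
g(9) = mex{1} = 0
g(10) = mex{0,1,2} = 3
g(11) = mex{0} = 1
g(12) = mex{0,1,3} = 2
g(13) = mex{1} = 0
So g(13) = 0.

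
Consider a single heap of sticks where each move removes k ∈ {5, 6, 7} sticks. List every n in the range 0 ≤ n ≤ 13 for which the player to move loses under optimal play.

0, 1, 2, 3, 4, 12, 13

Compute g(0), g(1), … for moves {5, 6, 7}:
g(0) = mex{} = 0
g(1) = mex{} = 0
g(2) = mex{} = 0
g(3) = mex{} = 0
g(4) = mex{} = 0
g(5) = mex{0} = 1
g(6) = mex{0} = 1
g(7) = mex{0} = 1
g(8) = mex{0} = 1
g(9) = mex{0} = 1
g(10) = mex{0,1} = 2
g(11) = mex{0,1} = 2
g(12) = mex{1} = 0
g(13) = mex{1} = 0
The P-positions (g = 0) in 0..13 are 0, 1, 2, 3, 4, 12, 13.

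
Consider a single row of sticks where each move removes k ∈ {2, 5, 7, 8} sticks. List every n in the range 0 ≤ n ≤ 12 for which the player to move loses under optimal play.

0, 1, 4, 10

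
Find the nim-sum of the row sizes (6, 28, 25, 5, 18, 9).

29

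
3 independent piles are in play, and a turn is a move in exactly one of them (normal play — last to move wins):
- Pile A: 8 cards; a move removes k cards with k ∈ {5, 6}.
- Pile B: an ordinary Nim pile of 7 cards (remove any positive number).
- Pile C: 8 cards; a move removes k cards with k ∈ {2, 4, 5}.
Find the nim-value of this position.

6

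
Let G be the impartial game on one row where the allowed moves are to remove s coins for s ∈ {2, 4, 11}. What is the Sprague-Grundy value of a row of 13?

0

Build the Grundy sequence with g(k) = mex{g(k−s) : s ∈ {2, 4, 11}, s ≤ k}:
k:     0  1  2  3  4  5  6  7  8  9 10 11 12 13
g(k):  0  0  1  1  2  2  0  0  1  1  2  2  3  0
So g(13) = 0.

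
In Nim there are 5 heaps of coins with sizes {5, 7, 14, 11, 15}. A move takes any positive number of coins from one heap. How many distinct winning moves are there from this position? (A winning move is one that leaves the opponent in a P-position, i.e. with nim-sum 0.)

3

Compute the nim-sum pairwise:
5 XOR 7 = 2
2 XOR 14 = 12
12 XOR 11 = 7
7 XOR 15 = 8
The overall nim-sum is X = 8. A heap of size p has a winning move iff p XOR X < p (reduce it to p XOR X).
  5: 5 XOR 8 = 13 ≥ 5 — no move.
  7: 7 XOR 8 = 15 ≥ 7 — no move.
  14: 14 XOR 8 = 6 < 14 — winning move (to 6).
  11: 11 XOR 8 = 3 < 11 — winning move (to 3).
  15: 15 XOR 8 = 7 < 15 — winning move (to 7).
That gives 3 winning moves.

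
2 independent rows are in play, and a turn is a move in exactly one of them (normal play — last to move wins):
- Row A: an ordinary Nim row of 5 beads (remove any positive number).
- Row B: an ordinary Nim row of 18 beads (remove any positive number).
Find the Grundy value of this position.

Row A is a plain Nim row of size 5, so its Grundy value is 5.
Row B is a plain Nim row of size 18, so its Grundy value is 18.
By the Sprague-Grundy theorem, the Grundy value of a sum of independent games is the XOR of the component values.
Combined value = 5 XOR 18 = 23.

23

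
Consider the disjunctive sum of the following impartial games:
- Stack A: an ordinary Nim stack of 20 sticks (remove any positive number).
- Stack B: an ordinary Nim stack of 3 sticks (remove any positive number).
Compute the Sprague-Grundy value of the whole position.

23

Stack A is a plain Nim stack of size 20, so its Grundy value is 20.
Stack B is a plain Nim stack of size 3, so its Grundy value is 3.
By the Sprague-Grundy theorem, the Grundy value of a sum of independent games is the XOR of the component values.
Combined value = 20 XOR 3 = 23.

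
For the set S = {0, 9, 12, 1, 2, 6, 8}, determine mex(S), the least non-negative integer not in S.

The values 0, 1, 2 are all present; 3 is the first non-negative integer missing from the set.

3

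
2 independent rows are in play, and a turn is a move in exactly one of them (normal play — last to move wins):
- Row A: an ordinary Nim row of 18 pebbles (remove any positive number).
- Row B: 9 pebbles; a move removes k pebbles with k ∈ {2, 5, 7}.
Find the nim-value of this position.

Row A is a plain Nim row of size 18, so its Grundy value is 18.
Build the Grundy sequence for row B with g(k) = mex{g(k−s) : s ∈ {2, 5, 7}, s ≤ k}:
k:     0  1  2  3  4  5  6  7  8  9
g(k):  0  0  1  1  0  2  1  3  2  2
So g(9) = 2.
The value of a disjunctive sum is the nim-sum of the parts.
Combined value = 18 ⊕ 2 = 16.

16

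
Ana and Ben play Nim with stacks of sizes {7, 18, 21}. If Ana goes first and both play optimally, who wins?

Ben wins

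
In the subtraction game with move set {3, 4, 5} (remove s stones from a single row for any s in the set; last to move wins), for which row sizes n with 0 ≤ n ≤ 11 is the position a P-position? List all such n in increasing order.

0, 1, 2, 8, 9, 10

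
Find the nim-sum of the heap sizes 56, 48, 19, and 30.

5

Nim-sum: 56 XOR 48 XOR 19 XOR 30 = 5.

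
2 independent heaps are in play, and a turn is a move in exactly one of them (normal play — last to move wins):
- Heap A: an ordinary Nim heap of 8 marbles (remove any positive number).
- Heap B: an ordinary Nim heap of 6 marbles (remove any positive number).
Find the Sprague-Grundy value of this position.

14

Heap A is a plain Nim heap of size 8, so its Grundy value is 8.
Heap B is a plain Nim heap of size 6, so its Grundy value is 6.
By the Sprague-Grundy theorem, the Grundy value of a sum of independent games is the XOR of the component values.
Combined value = 8 ⊕ 6 = 14.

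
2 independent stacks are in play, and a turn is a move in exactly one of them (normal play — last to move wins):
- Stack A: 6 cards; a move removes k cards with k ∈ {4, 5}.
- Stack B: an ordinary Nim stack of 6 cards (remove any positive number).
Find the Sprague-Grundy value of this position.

Grundy values for stack A (subtraction set {4, 5}):
g(0) = mex{} = 0
g(1) = mex{} = 0
g(2) = mex{} = 0
g(3) = mex{} = 0
g(4) = mex{0} = 1
g(5) = mex{0} = 1
g(6) = mex{0} = 1
So g(6) = 1.
Stack B is a plain Nim stack of size 6, so its Grundy value is 6.
The value of a disjunctive sum is the nim-sum of the parts.
Combined value = 1 ⊕ 6 = 7.

7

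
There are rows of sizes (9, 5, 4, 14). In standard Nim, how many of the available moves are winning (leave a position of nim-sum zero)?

3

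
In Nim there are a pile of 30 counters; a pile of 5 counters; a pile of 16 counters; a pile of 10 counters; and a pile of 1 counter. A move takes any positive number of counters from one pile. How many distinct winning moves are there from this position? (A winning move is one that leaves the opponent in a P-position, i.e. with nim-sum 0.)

0

Compute the nim-sum pairwise:
30 XOR 5 = 27
27 XOR 16 = 11
11 XOR 10 = 1
1 XOR 1 = 0
The nim-sum is already 0, so every move leaves a nonzero nim-sum — there are no winning moves.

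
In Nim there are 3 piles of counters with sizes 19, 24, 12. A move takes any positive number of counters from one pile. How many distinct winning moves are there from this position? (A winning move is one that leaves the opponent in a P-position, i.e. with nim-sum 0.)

1

Compute the nim-sum pairwise:
19 XOR 24 = 11
11 XOR 12 = 7
The overall nim-sum is X = 7. A pile of size p has a winning move iff p XOR X < p (reduce it to p XOR X).
  19: 19 XOR 7 = 20 ≥ 19 — no move.
  24: 24 XOR 7 = 31 ≥ 24 — no move.
  12: 12 XOR 7 = 11 < 12 — winning move (to 11).
That gives 1 winning move.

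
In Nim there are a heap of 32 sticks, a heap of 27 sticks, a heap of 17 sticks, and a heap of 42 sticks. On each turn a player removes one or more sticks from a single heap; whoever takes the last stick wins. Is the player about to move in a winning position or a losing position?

Losing position

Write each in binary and XOR column by column:
  100000  (32)
  011011  (27)
  010001  (17)
  101010  (42)
  ------
  000000  (0)
The nim-sum is 0, so this is a P-position: the player to move is in a losing position under optimal play.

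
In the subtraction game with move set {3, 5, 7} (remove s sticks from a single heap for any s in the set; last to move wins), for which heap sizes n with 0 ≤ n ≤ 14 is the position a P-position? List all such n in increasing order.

0, 1, 2, 10, 11, 12

Grundy values for subtraction set {3, 5, 7}:
g(0) = mex{} = 0
g(1) = mex{} = 0
g(2) = mex{} = 0
g(3) = mex{0} = 1
g(4) = mex{0} = 1
g(5) = mex{0} = 1
g(6) = mex{0,1} = 2
g(7) = mex{0,1} = 2
g(8) = mex{0,1} = 2
g(9) = mex{0,1,2} = 3
g(10) = mex{1,2} = 0
g(11) = mex{1,2} = 0
g(12) = mex{1,2,3} = 0
g(13) = mex{0,2} = 1
g(14) = mex{0,2,3} = 1
The P-positions (g = 0) in 0..14 are 0, 1, 2, 10, 11, 12.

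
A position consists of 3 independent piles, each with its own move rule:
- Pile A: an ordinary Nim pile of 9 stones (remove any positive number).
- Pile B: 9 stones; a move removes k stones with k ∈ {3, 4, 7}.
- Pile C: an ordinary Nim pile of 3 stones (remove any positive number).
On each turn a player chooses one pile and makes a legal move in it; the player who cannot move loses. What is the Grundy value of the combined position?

9

Pile A is a plain Nim pile of size 9, so its Grundy value is 9.
For pile B, compute g(0), g(1), … with moves {3, 4, 7}:
k:     0  1  2  3  4  5  6  7  8  9
g(k):  0  0  0  1  1  1  2  2  2  3
So g(9) = 3.
Pile C is a plain Nim pile of size 3, so its Grundy value is 3.
The value of a disjunctive sum is the nim-sum of the parts.
Combined value = 9 XOR 3 XOR 3 = 9.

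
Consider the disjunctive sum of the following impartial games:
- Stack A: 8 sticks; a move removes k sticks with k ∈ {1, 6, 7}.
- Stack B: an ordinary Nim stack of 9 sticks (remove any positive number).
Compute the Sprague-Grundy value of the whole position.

11

Build the Grundy sequence for stack A with g(k) = mex{g(k−s) : s ∈ {1, 6, 7}, s ≤ k}:
k:     0  1  2  3  4  5  6  7  8
g(k):  0  1  0  1  0  1  2  3  2
So g(8) = 2.
Stack B is a plain Nim stack of size 9, so its Grundy value is 9.
By the Sprague-Grundy theorem, the Grundy value of a sum of independent games is the XOR of the component values.
Combined value = 2 XOR 9 = 11.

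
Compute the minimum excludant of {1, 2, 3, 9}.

0 is not in the set, so the mex is 0.

0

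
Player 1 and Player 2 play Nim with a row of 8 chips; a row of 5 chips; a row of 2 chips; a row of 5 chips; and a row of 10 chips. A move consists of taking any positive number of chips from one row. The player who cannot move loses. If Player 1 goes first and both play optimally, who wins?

Write each in binary and XOR column by column:
  1000  (8)
  0101  (5)
  0010  (2)
  0101  (5)
  1010  (10)
  ----
  0000  (0)
The nim-sum is 0, so this is a P-position: the player to move is in a losing position under optimal play; Player 1 is about to move from it and so loses — Player 2 wins.

Player 2 wins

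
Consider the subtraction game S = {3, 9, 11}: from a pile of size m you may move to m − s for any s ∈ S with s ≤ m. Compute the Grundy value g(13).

2

Build the Grundy sequence with g(k) = mex{g(k−s) : s ∈ {3, 9, 11}, s ≤ k}:
k:     0  1  2  3  4  5  6  7  8  9 10 11 12 13
g(k):  0  0  0  1  1  1  0  0  0  1  1  1  2  2
So g(13) = 2.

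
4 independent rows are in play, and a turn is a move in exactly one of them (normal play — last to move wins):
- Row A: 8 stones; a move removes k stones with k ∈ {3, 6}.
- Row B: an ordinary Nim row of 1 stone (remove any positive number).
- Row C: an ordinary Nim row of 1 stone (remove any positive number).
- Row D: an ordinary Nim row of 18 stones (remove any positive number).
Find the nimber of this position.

Build the Grundy sequence for row A with g(k) = mex{g(k−s) : s ∈ {3, 6}, s ≤ k}:
k:     0  1  2  3  4  5  6  7  8
g(k):  0  0  0  1  1  1  2  2  2
So g(8) = 2.
Row B is a plain Nim row of size 1, so its Grundy value is 1.
Row C is a plain Nim row of size 1, so its Grundy value is 1.
Row D is a plain Nim row of size 18, so its Grundy value is 18.
The value of a disjunctive sum is the nim-sum of the parts.
Combined value = 2 XOR 1 XOR 1 XOR 18 = 16.

16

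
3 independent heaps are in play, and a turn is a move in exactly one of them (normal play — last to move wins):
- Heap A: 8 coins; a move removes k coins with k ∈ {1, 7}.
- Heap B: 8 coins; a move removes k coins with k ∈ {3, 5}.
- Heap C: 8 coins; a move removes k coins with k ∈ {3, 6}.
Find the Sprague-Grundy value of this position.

Grundy values for heap A (subtraction set {1, 7}):
k:     0  1  2  3  4  5  6  7  8
g(k):  0  1  0  1  0  1  0  1  0
So g(8) = 0.
Grundy values for heap B (subtraction set {3, 5}):
k:     0  1  2  3  4  5  6  7  8
g(k):  0  0  0  1  1  1  2  2  0
So g(8) = 0.
Grundy values for heap C (subtraction set {3, 6}):
k:     0  1  2  3  4  5  6  7  8
g(k):  0  0  0  1  1  1  2  2  2
So g(8) = 2.
By the Sprague-Grundy theorem, the Grundy value of a sum of independent games is the XOR of the component values.
Combined value = 0 XOR 0 XOR 2 = 2.

2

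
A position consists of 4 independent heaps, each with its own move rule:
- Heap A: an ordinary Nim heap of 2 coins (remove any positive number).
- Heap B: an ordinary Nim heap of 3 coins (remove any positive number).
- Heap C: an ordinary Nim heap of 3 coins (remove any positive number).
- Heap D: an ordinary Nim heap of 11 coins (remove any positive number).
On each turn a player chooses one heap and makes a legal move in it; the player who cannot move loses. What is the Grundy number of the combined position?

Heap A is a plain Nim heap of size 2, so its Grundy value is 2.
Heap B is a plain Nim heap of size 3, so its Grundy value is 3.
Heap C is a plain Nim heap of size 3, so its Grundy value is 3.
Heap D is a plain Nim heap of size 11, so its Grundy value is 11.
By the Sprague-Grundy theorem, the Grundy value of a sum of independent games is the XOR of the component values.
Combined value = 2 XOR 3 XOR 3 XOR 11 = 9.

9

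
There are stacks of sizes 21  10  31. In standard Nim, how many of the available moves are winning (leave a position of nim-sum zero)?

0

Compute the nim-sum pairwise:
21 XOR 10 = 31
31 XOR 31 = 0
The nim-sum is already 0, so every move leaves a nonzero nim-sum — there are no winning moves.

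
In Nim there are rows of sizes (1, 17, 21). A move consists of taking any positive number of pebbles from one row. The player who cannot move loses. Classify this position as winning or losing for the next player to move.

Winning position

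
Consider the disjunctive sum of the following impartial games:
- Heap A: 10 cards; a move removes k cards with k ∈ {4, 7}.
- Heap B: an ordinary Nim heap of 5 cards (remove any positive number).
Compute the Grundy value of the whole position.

Build the Grundy sequence for heap A with g(k) = mex{g(k−s) : s ∈ {4, 7}, s ≤ k}:
k:     0  1  2  3  4  5  6  7  8  9 10
g(k):  0  0  0  0  1  1  1  1  2  2  2
So g(10) = 2.
Heap B is a plain Nim heap of size 5, so its Grundy value is 5.
By the Sprague-Grundy theorem, the Grundy value of a sum of independent games is the XOR of the component values.
Combined value = 2 XOR 5 = 7.

7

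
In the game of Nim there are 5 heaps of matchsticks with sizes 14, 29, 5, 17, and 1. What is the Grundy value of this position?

Compute the nim-sum pairwise:
14 ^ 29 = 19
19 ^ 5 = 22
22 ^ 17 = 7
7 ^ 1 = 6

6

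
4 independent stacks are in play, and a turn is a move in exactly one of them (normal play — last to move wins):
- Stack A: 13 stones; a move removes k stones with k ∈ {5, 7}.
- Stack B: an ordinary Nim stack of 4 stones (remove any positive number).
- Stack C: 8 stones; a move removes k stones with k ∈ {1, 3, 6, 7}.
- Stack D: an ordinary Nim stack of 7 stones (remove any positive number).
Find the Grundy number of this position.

Build the Grundy sequence for stack A with g(k) = mex{g(k−s) : s ∈ {5, 7}, s ≤ k}:
g(0) = mex{} = 0
g(1) = mex{} = 0
g(2) = mex{} = 0
g(3) = mex{} = 0
g(4) = mex{} = 0
g(5) = mex{0} = 1
g(6) = mex{0} = 1
g(7) = mex{0} = 1
g(8) = mex{0} = 1
g(9) = mex{0} = 1
g(10) = mex{0,1} = 2
g(11) = mex{0,1} = 2
g(12) = mex{1} = 0
g(13) = mex{1} = 0
So g(13) = 0.
Stack B is a plain Nim stack of size 4, so its Grundy value is 4.
Build the Grundy sequence for stack C with g(k) = mex{g(k−s) : s ∈ {1, 3, 6, 7}, s ≤ k}:
k:     0  1  2  3  4  5  6  7  8
g(k):  0  1  0  1  0  1  2  3  2
So g(8) = 2.
Stack D is a plain Nim stack of size 7, so its Grundy value is 7.
The value of a disjunctive sum is the nim-sum of the parts.
Combined value = 0 ⊕ 4 ⊕ 2 ⊕ 7 = 1.

1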